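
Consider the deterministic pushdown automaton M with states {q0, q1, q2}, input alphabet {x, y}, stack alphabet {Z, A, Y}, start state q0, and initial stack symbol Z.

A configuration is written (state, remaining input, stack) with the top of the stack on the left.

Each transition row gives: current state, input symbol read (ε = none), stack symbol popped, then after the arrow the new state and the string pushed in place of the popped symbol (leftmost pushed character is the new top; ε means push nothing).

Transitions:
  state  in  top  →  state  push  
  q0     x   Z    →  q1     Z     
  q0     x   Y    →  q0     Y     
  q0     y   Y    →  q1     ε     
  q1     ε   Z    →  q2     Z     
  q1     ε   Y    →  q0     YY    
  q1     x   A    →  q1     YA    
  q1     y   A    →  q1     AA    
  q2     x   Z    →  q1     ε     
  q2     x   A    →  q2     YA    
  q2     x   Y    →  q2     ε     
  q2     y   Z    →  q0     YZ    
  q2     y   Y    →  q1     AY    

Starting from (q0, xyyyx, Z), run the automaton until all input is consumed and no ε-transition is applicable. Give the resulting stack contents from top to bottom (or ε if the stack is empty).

(q0, xyyyx, Z) ⊢ (q1, yyyx, Z) ⊢ (q2, yyyx, Z) ⊢ (q0, yyx, YZ) ⊢ (q1, yx, Z) ⊢ (q2, yx, Z) ⊢ (q0, x, YZ) ⊢ (q0, ε, YZ)
All input consumed in state q0 with stack YZ.

YZ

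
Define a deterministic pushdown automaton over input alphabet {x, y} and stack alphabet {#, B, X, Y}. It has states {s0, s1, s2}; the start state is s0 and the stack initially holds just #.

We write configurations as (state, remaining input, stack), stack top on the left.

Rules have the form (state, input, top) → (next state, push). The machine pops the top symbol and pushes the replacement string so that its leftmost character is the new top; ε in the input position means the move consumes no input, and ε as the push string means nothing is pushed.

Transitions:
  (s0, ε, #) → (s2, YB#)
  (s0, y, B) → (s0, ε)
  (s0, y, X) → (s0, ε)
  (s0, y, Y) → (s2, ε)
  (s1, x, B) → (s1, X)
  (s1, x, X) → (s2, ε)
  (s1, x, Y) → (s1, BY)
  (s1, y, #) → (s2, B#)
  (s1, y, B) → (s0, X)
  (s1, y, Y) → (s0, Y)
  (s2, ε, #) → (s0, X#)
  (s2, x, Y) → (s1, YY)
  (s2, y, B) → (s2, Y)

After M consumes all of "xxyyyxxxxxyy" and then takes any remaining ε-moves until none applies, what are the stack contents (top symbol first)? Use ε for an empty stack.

YYB#

(s0, xxyyyxxxxxyy, #)
  ε-move, top #: go to s2, push YB# → (s2, xxyyyxxxxxyy, YB#)
  read x, top Y: go to s1, push YY → (s1, xyyyxxxxxyy, YYB#)
  read x, top Y: go to s1, push BY → (s1, yyyxxxxxyy, BYYB#)
  read y, top B: go to s0, push X → (s0, yyxxxxxyy, XYYB#)
  read y, top X: go to s0, push ε → (s0, yxxxxxyy, YYB#)
  read y, top Y: go to s2, push ε → (s2, xxxxxyy, YB#)
  read x, top Y: go to s1, push YY → (s1, xxxxyy, YYB#)
  read x, top Y: go to s1, push BY → (s1, xxxyy, BYYB#)
  read x, top B: go to s1, push X → (s1, xxyy, XYYB#)
  read x, top X: go to s2, push ε → (s2, xyy, YYB#)
  read x, top Y: go to s1, push YY → (s1, yy, YYYB#)
  read y, top Y: go to s0, push Y → (s0, y, YYYB#)
  read y, top Y: go to s2, push ε → (s2, ε, YYB#)
All input consumed in state s2 with stack YYB#.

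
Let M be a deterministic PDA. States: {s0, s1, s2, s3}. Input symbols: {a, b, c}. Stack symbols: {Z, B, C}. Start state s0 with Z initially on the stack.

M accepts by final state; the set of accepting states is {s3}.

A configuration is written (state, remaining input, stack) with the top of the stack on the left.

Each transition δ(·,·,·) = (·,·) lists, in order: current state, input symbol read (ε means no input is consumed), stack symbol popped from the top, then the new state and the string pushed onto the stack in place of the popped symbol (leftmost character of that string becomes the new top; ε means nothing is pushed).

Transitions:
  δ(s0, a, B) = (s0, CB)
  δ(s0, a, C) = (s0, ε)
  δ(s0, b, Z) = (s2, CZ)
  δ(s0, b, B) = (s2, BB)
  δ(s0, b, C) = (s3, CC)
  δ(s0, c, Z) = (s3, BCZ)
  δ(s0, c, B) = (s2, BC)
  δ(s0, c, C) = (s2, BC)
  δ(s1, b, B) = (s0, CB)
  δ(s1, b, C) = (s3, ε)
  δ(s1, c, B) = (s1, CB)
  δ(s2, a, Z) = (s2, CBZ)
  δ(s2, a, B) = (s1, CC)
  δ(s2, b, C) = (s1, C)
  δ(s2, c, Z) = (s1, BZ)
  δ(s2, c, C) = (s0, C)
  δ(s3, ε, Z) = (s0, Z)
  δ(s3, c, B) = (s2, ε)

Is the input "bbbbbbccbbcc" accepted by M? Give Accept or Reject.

(s0, bbbbbbccbbcc, Z)
  read b, top Z: go to s2, push CZ → (s2, bbbbbccbbcc, CZ)
  read b, top C: go to s1, push C → (s1, bbbbccbbcc, CZ)
  read b, top C: go to s3, push ε → (s3, bbbccbbcc, Z)
  ε-move, top Z: go to s0, push Z → (s0, bbbccbbcc, Z)
  read b, top Z: go to s2, push CZ → (s2, bbccbbcc, CZ)
  read b, top C: go to s1, push C → (s1, bccbbcc, CZ)
  read b, top C: go to s3, push ε → (s3, ccbbcc, Z)
  ε-move, top Z: go to s0, push Z → (s0, ccbbcc, Z)
  read c, top Z: go to s3, push BCZ → (s3, cbbcc, BCZ)
  read c, top B: go to s2, push ε → (s2, bbcc, CZ)
  read b, top C: go to s1, push C → (s1, bcc, CZ)
  read b, top C: go to s3, push ε → (s3, cc, Z)
  ε-move, top Z: go to s0, push Z → (s0, cc, Z)
  read c, top Z: go to s3, push BCZ → (s3, c, BCZ)
  read c, top B: go to s2, push ε → (s2, ε, CZ)
All input consumed; state s2 ∉ F and no further ε-move applies.

Reject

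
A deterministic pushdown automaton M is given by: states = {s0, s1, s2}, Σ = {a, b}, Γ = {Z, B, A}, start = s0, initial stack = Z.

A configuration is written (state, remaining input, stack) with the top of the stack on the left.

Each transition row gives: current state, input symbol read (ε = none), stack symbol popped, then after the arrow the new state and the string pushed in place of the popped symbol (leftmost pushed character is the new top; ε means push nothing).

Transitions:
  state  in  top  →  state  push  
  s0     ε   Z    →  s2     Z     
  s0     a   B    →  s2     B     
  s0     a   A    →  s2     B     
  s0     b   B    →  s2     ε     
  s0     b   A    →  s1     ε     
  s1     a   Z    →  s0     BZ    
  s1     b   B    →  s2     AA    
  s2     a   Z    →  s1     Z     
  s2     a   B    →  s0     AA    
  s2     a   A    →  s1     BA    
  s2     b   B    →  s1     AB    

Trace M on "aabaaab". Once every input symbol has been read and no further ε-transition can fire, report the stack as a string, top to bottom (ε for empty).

ABZ

(s0, aabaaab, Z) ⊢ (s2, aabaaab, Z) ⊢ (s1, abaaab, Z) ⊢ (s0, baaab, BZ) ⊢ (s2, aaab, Z) ⊢ (s1, aab, Z) ⊢ (s0, ab, BZ) ⊢ (s2, b, BZ) ⊢ (s1, ε, ABZ)
All input consumed in state s1 with stack ABZ.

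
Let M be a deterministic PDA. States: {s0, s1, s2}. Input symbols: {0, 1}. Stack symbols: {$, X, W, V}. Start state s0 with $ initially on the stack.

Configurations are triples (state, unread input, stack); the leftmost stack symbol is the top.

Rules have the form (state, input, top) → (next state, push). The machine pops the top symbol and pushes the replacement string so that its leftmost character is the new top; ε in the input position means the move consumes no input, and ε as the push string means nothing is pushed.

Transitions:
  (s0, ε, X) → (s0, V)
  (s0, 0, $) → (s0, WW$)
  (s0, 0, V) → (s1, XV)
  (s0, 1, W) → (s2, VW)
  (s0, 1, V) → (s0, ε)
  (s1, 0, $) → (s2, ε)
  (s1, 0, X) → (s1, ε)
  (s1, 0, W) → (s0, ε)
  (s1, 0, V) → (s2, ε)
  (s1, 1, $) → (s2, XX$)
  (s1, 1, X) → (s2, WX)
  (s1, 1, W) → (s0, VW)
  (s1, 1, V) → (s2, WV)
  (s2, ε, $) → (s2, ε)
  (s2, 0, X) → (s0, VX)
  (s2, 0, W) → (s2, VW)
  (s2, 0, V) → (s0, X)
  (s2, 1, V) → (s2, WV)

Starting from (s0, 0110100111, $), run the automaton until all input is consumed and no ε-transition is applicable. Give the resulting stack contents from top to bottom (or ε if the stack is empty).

WVWVWVWW$

(s0, 0110100111, $)
  read 0, top $: go to s0, push WW$ → (s0, 110100111, WW$)
  read 1, top W: go to s2, push VW → (s2, 10100111, VWW$)
  read 1, top V: go to s2, push WV → (s2, 0100111, WVWW$)
  read 0, top W: go to s2, push VW → (s2, 100111, VWVWW$)
  read 1, top V: go to s2, push WV → (s2, 00111, WVWVWW$)
  read 0, top W: go to s2, push VW → (s2, 0111, VWVWVWW$)
  read 0, top V: go to s0, push X → (s0, 111, XWVWVWW$)
  ε-move, top X: go to s0, push V → (s0, 111, VWVWVWW$)
  read 1, top V: go to s0, push ε → (s0, 11, WVWVWW$)
  read 1, top W: go to s2, push VW → (s2, 1, VWVWVWW$)
  read 1, top V: go to s2, push WV → (s2, ε, WVWVWVWW$)
All input consumed in state s2 with stack WVWVWVWW$.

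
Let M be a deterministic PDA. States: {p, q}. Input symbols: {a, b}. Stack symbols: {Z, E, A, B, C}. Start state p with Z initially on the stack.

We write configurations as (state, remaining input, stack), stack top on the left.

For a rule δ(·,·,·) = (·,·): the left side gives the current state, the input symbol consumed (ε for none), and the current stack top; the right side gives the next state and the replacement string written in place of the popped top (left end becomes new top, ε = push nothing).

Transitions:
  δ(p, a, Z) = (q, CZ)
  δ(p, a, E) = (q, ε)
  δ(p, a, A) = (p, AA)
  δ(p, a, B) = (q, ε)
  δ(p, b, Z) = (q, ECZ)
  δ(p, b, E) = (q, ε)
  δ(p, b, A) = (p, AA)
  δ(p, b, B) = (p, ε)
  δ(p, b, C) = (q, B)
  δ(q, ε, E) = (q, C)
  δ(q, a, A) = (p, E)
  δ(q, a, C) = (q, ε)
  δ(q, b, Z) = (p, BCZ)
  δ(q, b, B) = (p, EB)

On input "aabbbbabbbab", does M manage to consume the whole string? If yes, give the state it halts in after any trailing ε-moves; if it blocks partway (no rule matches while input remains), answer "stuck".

p

(p, aabbbbabbbab, Z) ⊢ (q, abbbbabbbab, CZ) ⊢ (q, bbbbabbbab, Z) ⊢ (p, bbbabbbab, BCZ) ⊢ (p, bbabbbab, CZ) ⊢ (q, babbbab, BZ) ⊢ (p, abbbab, EBZ) ⊢ (q, bbbab, BZ) ⊢ (p, bbab, EBZ) ⊢ (q, bab, BZ) ⊢ (p, ab, EBZ) ⊢ (q, b, BZ) ⊢ (p, ε, EBZ)
All input consumed; M is in state p.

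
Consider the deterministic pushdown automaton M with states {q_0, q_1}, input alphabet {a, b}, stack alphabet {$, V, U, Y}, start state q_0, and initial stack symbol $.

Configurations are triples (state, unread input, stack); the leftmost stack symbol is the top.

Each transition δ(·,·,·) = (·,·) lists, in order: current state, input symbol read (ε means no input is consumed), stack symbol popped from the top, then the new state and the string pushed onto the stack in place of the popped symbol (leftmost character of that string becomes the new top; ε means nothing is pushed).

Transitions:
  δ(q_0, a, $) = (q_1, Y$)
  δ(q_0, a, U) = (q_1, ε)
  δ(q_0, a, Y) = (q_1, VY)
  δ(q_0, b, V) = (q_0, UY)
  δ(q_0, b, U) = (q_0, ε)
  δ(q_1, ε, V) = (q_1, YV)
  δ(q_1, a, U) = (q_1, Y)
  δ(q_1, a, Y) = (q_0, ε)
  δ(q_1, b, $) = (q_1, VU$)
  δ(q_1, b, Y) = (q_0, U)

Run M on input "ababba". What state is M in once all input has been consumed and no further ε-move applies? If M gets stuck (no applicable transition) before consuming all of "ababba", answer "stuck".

(q_0, ababba, $) ⊢ (q_1, babba, Y$) ⊢ (q_0, abba, U$) ⊢ (q_1, bba, $) ⊢ (q_1, ba, VU$) ⊢ (q_1, ba, YVU$) ⊢ (q_0, a, UVU$) ⊢ (q_1, ε, VU$) ⊢ (q_1, ε, YVU$)
All input consumed; M is in state q_1.

q_1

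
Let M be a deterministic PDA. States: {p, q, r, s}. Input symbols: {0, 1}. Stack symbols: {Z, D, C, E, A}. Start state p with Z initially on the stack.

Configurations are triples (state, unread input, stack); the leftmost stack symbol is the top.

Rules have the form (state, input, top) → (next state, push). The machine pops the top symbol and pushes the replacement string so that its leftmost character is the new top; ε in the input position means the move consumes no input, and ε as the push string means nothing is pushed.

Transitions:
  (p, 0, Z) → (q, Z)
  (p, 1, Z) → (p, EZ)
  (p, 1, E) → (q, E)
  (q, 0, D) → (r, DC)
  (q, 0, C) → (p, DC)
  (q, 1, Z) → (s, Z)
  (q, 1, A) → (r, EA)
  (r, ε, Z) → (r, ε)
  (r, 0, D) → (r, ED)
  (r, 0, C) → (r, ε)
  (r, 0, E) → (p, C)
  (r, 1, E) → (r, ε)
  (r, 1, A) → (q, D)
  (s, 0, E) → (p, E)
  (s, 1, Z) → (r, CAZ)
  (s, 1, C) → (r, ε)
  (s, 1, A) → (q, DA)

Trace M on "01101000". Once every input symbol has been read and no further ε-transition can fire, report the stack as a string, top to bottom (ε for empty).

(p, 01101000, Z) ⊢ (q, 1101000, Z) ⊢ (s, 101000, Z) ⊢ (r, 01000, CAZ) ⊢ (r, 1000, AZ) ⊢ (q, 000, DZ) ⊢ (r, 00, DCZ) ⊢ (r, 0, EDCZ) ⊢ (p, ε, CDCZ)
All input consumed in state p with stack CDCZ.

CDCZ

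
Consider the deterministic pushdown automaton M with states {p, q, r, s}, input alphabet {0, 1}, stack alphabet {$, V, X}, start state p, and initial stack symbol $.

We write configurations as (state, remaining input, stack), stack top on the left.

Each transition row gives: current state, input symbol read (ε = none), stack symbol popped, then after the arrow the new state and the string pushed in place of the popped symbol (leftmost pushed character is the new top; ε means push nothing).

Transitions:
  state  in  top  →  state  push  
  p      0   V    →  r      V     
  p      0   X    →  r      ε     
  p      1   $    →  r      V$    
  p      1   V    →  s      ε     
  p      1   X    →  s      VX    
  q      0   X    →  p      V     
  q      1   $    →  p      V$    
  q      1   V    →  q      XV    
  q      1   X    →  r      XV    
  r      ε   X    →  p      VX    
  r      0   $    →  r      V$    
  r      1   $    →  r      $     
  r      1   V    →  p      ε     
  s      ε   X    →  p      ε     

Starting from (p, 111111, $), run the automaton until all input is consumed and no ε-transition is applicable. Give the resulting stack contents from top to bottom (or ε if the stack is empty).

$

(p, 111111, $)
  read 1, top $: go to r, push V$ → (r, 11111, V$)
  read 1, top V: go to p, push ε → (p, 1111, $)
  read 1, top $: go to r, push V$ → (r, 111, V$)
  read 1, top V: go to p, push ε → (p, 11, $)
  read 1, top $: go to r, push V$ → (r, 1, V$)
  read 1, top V: go to p, push ε → (p, ε, $)
All input consumed in state p with stack $.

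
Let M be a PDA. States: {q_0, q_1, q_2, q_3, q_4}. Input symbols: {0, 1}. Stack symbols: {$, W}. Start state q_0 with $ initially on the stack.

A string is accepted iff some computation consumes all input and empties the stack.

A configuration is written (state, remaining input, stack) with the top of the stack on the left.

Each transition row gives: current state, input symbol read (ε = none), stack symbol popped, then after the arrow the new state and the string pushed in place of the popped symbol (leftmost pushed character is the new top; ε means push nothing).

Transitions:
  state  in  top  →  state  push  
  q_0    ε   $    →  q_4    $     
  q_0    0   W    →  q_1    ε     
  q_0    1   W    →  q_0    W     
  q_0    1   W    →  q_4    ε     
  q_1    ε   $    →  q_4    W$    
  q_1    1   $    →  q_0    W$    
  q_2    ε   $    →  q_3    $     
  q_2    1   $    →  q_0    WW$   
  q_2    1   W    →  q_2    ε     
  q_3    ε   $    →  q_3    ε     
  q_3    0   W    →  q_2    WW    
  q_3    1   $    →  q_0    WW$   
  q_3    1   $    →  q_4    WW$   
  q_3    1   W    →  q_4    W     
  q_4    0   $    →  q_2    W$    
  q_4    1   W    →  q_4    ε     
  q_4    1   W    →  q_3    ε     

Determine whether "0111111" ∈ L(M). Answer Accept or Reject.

Accept

One accepting computation: (q_0, 0111111, $) ⊢ (q_4, 0111111, $) ⊢ (q_2, 111111, W$) ⊢ (q_2, 11111, $) ⊢ (q_0, 1111, WW$) ⊢ (q_0, 111, WW$) ⊢ (q_0, 11, WW$) ⊢ (q_4, 1, W$) ⊢ (q_3, ε, $) ⊢ (q_3, ε, ε)
All input consumed and the stack is empty.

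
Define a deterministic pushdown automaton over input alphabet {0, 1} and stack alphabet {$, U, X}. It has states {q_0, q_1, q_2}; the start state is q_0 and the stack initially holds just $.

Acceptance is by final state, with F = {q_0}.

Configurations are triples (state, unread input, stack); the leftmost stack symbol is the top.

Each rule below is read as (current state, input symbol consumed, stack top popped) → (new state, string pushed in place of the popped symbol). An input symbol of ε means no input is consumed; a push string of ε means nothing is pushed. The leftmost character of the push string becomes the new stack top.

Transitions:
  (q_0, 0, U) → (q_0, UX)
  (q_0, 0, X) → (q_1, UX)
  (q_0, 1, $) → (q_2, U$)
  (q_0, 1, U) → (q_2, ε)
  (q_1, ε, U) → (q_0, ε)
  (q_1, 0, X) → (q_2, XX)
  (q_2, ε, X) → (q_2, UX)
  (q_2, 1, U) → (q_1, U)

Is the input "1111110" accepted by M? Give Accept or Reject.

(q_0, 1111110, $)
  read 1, top $: go to q_2, push U$ → (q_2, 111110, U$)
  read 1, top U: go to q_1, push U → (q_1, 11110, U$)
  ε-move, top U: go to q_0, push ε → (q_0, 11110, $)
  read 1, top $: go to q_2, push U$ → (q_2, 1110, U$)
  read 1, top U: go to q_1, push U → (q_1, 110, U$)
  ε-move, top U: go to q_0, push ε → (q_0, 110, $)
  read 1, top $: go to q_2, push U$ → (q_2, 10, U$)
  read 1, top U: go to q_1, push U → (q_1, 0, U$)
  ε-move, top U: go to q_0, push ε → (q_0, 0, $)
No transition applies at (q_0, 0, $); input not fully consumed.

Reject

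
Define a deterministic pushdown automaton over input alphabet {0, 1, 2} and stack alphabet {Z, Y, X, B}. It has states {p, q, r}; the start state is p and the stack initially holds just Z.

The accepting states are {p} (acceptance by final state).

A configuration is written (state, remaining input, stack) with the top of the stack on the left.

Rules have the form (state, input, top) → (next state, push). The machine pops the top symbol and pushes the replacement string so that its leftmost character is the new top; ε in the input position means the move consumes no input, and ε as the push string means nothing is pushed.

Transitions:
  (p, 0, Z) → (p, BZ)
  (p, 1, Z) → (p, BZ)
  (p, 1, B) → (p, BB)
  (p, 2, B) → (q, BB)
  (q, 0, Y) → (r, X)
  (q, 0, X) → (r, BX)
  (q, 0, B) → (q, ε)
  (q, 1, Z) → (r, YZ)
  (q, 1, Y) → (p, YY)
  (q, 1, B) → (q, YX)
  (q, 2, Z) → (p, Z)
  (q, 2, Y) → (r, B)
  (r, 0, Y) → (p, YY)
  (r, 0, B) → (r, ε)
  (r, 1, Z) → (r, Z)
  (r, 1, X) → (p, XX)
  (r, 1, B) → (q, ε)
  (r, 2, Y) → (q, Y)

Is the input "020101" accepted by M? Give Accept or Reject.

(p, 020101, Z)
  read 0, top Z: go to p, push BZ → (p, 20101, BZ)
  read 2, top B: go to q, push BB → (q, 0101, BBZ)
  read 0, top B: go to q, push ε → (q, 101, BZ)
  read 1, top B: go to q, push YX → (q, 01, YXZ)
  read 0, top Y: go to r, push X → (r, 1, XXZ)
  read 1, top X: go to p, push XX → (p, ε, XXXZ)
All input consumed; state p ∈ F.

Accept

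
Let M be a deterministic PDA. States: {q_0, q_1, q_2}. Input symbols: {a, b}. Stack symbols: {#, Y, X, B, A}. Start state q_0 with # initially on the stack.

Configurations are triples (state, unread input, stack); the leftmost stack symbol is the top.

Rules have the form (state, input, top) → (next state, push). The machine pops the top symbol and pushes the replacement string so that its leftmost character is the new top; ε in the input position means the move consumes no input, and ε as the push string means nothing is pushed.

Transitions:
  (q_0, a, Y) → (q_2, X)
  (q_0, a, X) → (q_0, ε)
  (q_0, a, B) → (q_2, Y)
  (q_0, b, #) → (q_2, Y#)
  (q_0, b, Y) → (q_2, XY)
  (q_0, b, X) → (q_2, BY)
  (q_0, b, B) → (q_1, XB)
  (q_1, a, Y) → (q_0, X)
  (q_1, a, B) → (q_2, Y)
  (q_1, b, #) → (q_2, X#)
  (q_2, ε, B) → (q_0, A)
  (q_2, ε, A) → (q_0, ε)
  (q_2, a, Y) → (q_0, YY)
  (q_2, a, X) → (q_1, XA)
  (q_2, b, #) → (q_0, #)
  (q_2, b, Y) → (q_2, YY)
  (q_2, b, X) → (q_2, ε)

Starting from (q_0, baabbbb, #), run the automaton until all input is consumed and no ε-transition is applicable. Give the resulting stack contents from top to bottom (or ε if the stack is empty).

(q_0, baabbbb, #) ⊢ (q_2, aabbbb, Y#) ⊢ (q_0, abbbb, YY#) ⊢ (q_2, bbbb, XY#) ⊢ (q_2, bbb, Y#) ⊢ (q_2, bb, YY#) ⊢ (q_2, b, YYY#) ⊢ (q_2, ε, YYYY#)
All input consumed in state q_2 with stack YYYY#.

YYYY#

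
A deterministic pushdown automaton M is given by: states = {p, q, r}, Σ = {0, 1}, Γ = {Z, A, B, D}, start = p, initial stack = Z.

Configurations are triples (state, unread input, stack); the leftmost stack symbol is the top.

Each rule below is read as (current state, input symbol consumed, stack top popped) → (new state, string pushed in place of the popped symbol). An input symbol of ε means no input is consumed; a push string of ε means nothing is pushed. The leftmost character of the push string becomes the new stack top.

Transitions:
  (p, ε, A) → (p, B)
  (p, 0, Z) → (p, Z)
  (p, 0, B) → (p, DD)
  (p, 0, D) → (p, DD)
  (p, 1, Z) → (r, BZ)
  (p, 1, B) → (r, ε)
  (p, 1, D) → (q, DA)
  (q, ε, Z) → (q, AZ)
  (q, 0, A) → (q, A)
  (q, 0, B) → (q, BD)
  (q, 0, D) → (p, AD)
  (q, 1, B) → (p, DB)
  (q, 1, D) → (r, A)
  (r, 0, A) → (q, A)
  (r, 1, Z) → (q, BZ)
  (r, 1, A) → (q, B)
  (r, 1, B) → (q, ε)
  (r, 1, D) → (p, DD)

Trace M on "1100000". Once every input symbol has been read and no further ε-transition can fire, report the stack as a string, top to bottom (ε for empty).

(p, 1100000, Z)
  read 1, top Z: go to r, push BZ → (r, 100000, BZ)
  read 1, top B: go to q, push ε → (q, 00000, Z)
  ε-move, top Z: go to q, push AZ → (q, 00000, AZ)
  read 0, top A: go to q, push A → (q, 0000, AZ)
  read 0, top A: go to q, push A → (q, 000, AZ)
  read 0, top A: go to q, push A → (q, 00, AZ)
  read 0, top A: go to q, push A → (q, 0, AZ)
  read 0, top A: go to q, push A → (q, ε, AZ)
All input consumed in state q with stack AZ.

AZ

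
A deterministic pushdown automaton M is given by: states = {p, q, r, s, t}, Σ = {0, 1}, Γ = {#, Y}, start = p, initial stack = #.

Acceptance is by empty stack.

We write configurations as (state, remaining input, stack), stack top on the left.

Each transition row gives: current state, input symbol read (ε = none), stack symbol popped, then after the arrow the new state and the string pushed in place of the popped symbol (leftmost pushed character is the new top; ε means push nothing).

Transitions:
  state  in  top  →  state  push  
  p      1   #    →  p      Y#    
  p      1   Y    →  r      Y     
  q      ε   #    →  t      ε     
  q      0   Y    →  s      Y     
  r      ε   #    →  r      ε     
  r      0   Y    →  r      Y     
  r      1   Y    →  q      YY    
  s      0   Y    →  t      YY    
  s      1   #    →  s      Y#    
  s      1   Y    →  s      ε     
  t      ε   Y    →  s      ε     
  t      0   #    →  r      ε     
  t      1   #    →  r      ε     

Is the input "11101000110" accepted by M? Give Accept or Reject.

Reject

(p, 11101000110, #)
  read 1, top #: go to p, push Y# → (p, 1101000110, Y#)
  read 1, top Y: go to r, push Y → (r, 101000110, Y#)
  read 1, top Y: go to q, push YY → (q, 01000110, YY#)
  read 0, top Y: go to s, push Y → (s, 1000110, YY#)
  read 1, top Y: go to s, push ε → (s, 000110, Y#)
  read 0, top Y: go to t, push YY → (t, 00110, YY#)
  ε-move, top Y: go to s, push ε → (s, 00110, Y#)
  read 0, top Y: go to t, push YY → (t, 0110, YY#)
  ε-move, top Y: go to s, push ε → (s, 0110, Y#)
  read 0, top Y: go to t, push YY → (t, 110, YY#)
  ε-move, top Y: go to s, push ε → (s, 110, Y#)
  read 1, top Y: go to s, push ε → (s, 10, #)
  read 1, top #: go to s, push Y# → (s, 0, Y#)
  read 0, top Y: go to t, push YY → (t, ε, YY#)
  ε-move, top Y: go to s, push ε → (s, ε, Y#)
All input consumed; stack is Y#, not empty, and no further ε-move applies.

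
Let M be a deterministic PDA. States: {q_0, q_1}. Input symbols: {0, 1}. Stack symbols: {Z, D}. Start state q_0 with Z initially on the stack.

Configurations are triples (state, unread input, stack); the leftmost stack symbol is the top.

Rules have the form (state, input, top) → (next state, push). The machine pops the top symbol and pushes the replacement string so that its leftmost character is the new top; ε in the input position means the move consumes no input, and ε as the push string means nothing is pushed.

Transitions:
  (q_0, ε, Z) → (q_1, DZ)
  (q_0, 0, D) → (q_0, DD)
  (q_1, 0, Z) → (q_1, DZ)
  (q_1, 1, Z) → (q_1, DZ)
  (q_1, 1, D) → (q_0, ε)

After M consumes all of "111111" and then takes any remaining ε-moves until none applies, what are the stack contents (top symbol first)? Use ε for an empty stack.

DZ

(q_0, 111111, Z)
  ε-move, top Z: go to q_1, push DZ → (q_1, 111111, DZ)
  read 1, top D: go to q_0, push ε → (q_0, 11111, Z)
  ε-move, top Z: go to q_1, push DZ → (q_1, 11111, DZ)
  read 1, top D: go to q_0, push ε → (q_0, 1111, Z)
  ε-move, top Z: go to q_1, push DZ → (q_1, 1111, DZ)
  read 1, top D: go to q_0, push ε → (q_0, 111, Z)
  ε-move, top Z: go to q_1, push DZ → (q_1, 111, DZ)
  read 1, top D: go to q_0, push ε → (q_0, 11, Z)
  ε-move, top Z: go to q_1, push DZ → (q_1, 11, DZ)
  read 1, top D: go to q_0, push ε → (q_0, 1, Z)
  ε-move, top Z: go to q_1, push DZ → (q_1, 1, DZ)
  read 1, top D: go to q_0, push ε → (q_0, ε, Z)
  ε-move, top Z: go to q_1, push DZ → (q_1, ε, DZ)
All input consumed in state q_1 with stack DZ.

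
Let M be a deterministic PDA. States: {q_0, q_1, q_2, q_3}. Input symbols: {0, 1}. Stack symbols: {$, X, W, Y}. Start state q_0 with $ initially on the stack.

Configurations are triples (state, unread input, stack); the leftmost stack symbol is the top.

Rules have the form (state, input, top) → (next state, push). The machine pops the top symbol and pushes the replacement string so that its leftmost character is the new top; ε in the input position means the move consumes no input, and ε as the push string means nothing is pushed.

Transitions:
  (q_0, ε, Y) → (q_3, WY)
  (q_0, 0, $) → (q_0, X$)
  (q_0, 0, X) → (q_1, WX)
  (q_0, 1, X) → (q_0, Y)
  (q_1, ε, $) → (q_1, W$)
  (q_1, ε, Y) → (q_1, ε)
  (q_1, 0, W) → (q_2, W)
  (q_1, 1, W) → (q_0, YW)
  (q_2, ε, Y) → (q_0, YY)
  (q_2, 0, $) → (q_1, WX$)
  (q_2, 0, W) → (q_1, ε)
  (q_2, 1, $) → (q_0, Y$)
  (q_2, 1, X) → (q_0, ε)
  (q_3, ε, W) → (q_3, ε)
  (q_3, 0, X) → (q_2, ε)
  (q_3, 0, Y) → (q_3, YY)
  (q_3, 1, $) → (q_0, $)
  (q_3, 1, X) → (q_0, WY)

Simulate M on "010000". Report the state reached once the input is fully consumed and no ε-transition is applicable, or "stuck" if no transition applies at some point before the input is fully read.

(q_0, 010000, $)
  read 0, top $: go to q_0, push X$ → (q_0, 10000, X$)
  read 1, top X: go to q_0, push Y → (q_0, 0000, Y$)
  ε-move, top Y: go to q_3, push WY → (q_3, 0000, WY$)
  ε-move, top W: go to q_3, push ε → (q_3, 0000, Y$)
  read 0, top Y: go to q_3, push YY → (q_3, 000, YY$)
  read 0, top Y: go to q_3, push YY → (q_3, 00, YYY$)
  read 0, top Y: go to q_3, push YY → (q_3, 0, YYYY$)
  read 0, top Y: go to q_3, push YY → (q_3, ε, YYYYY$)
All input consumed; M is in state q_3.

q_3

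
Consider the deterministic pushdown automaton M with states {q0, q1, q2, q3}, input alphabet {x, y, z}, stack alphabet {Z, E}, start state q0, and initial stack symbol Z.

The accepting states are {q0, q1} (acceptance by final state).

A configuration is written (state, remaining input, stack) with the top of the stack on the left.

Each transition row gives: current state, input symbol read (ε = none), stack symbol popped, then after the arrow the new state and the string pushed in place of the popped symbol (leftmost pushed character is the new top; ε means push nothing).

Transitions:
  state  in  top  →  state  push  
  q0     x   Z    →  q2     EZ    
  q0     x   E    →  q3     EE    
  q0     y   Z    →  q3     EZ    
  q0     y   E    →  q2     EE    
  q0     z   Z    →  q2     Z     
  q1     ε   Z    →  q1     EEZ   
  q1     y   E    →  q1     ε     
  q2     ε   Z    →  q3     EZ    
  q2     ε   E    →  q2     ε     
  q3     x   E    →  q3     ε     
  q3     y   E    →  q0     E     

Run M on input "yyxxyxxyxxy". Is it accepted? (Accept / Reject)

(q0, yyxxyxxyxxy, Z)
  read y, top Z: go to q3, push EZ → (q3, yxxyxxyxxy, EZ)
  read y, top E: go to q0, push E → (q0, xxyxxyxxy, EZ)
  read x, top E: go to q3, push EE → (q3, xyxxyxxy, EEZ)
  read x, top E: go to q3, push ε → (q3, yxxyxxy, EZ)
  read y, top E: go to q0, push E → (q0, xxyxxy, EZ)
  read x, top E: go to q3, push EE → (q3, xyxxy, EEZ)
  read x, top E: go to q3, push ε → (q3, yxxy, EZ)
  read y, top E: go to q0, push E → (q0, xxy, EZ)
  read x, top E: go to q3, push EE → (q3, xy, EEZ)
  read x, top E: go to q3, push ε → (q3, y, EZ)
  read y, top E: go to q0, push E → (q0, ε, EZ)
All input consumed; state q0 ∈ F.

Accept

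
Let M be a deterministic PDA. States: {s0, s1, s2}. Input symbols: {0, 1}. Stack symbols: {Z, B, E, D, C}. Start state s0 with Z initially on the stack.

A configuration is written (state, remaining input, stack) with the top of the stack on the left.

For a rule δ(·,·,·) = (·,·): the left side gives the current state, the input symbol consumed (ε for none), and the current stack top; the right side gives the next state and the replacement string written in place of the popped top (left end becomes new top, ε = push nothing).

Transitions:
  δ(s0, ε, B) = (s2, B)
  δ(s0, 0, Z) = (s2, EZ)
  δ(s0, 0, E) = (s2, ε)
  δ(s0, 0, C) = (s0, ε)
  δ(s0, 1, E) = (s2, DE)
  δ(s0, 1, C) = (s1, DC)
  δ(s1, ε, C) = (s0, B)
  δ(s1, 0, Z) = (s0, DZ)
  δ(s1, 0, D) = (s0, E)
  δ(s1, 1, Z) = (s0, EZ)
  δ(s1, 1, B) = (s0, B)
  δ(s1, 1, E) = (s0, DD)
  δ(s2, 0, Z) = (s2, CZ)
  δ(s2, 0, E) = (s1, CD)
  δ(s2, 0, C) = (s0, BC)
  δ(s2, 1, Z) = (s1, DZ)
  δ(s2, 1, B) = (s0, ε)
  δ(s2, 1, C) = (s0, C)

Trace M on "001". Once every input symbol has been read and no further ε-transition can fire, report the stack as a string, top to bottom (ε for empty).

DZ

(s0, 001, Z) ⊢ (s2, 01, EZ) ⊢ (s1, 1, CDZ) ⊢ (s0, 1, BDZ) ⊢ (s2, 1, BDZ) ⊢ (s0, ε, DZ)
All input consumed in state s0 with stack DZ.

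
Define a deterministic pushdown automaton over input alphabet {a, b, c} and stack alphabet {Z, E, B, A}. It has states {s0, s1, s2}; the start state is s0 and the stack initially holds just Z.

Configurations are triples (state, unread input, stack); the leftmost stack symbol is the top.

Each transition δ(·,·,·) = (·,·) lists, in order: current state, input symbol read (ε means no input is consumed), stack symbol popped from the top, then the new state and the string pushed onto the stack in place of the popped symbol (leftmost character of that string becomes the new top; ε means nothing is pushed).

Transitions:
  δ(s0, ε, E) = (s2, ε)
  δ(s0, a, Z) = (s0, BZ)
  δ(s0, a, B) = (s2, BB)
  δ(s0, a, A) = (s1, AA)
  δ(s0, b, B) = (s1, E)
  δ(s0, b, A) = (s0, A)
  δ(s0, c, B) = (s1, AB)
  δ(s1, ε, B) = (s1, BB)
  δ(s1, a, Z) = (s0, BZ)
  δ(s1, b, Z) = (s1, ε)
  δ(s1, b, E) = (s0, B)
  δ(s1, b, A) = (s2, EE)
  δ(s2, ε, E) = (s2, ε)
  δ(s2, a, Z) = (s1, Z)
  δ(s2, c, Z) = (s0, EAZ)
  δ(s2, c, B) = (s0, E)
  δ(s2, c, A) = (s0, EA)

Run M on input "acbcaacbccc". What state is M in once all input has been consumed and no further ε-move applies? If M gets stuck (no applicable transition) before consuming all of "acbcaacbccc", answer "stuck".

s2

(s0, acbcaacbccc, Z)
  read a, top Z: go to s0, push BZ → (s0, cbcaacbccc, BZ)
  read c, top B: go to s1, push AB → (s1, bcaacbccc, ABZ)
  read b, top A: go to s2, push EE → (s2, caacbccc, EEBZ)
  ε-move, top E: go to s2, push ε → (s2, caacbccc, EBZ)
  ε-move, top E: go to s2, push ε → (s2, caacbccc, BZ)
  read c, top B: go to s0, push E → (s0, aacbccc, EZ)
  ε-move, top E: go to s2, push ε → (s2, aacbccc, Z)
  read a, top Z: go to s1, push Z → (s1, acbccc, Z)
  read a, top Z: go to s0, push BZ → (s0, cbccc, BZ)
  read c, top B: go to s1, push AB → (s1, bccc, ABZ)
  read b, top A: go to s2, push EE → (s2, ccc, EEBZ)
  ε-move, top E: go to s2, push ε → (s2, ccc, EBZ)
  ε-move, top E: go to s2, push ε → (s2, ccc, BZ)
  read c, top B: go to s0, push E → (s0, cc, EZ)
  ε-move, top E: go to s2, push ε → (s2, cc, Z)
  read c, top Z: go to s0, push EAZ → (s0, c, EAZ)
  ε-move, top E: go to s2, push ε → (s2, c, AZ)
  read c, top A: go to s0, push EA → (s0, ε, EAZ)
  ε-move, top E: go to s2, push ε → (s2, ε, AZ)
All input consumed; M is in state s2.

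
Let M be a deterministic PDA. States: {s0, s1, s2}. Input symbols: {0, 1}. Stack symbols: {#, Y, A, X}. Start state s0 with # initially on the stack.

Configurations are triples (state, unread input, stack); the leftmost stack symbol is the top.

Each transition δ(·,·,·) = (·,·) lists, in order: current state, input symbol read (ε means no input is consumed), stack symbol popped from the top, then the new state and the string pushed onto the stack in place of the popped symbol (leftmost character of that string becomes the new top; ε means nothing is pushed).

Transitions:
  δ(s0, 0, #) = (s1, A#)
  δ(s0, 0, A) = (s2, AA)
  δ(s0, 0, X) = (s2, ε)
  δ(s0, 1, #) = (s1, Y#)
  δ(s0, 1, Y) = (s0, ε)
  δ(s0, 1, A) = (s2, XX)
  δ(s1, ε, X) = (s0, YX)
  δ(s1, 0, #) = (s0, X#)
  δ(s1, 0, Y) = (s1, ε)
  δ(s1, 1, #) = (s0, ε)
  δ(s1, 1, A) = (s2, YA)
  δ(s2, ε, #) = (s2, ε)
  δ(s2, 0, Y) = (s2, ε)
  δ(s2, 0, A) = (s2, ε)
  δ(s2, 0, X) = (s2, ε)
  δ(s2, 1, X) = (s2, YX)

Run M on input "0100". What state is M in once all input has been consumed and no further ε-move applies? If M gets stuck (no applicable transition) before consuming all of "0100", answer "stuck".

s2

(s0, 0100, #) ⊢ (s1, 100, A#) ⊢ (s2, 00, YA#) ⊢ (s2, 0, A#) ⊢ (s2, ε, #) ⊢ (s2, ε, ε)
All input consumed; M is in state s2.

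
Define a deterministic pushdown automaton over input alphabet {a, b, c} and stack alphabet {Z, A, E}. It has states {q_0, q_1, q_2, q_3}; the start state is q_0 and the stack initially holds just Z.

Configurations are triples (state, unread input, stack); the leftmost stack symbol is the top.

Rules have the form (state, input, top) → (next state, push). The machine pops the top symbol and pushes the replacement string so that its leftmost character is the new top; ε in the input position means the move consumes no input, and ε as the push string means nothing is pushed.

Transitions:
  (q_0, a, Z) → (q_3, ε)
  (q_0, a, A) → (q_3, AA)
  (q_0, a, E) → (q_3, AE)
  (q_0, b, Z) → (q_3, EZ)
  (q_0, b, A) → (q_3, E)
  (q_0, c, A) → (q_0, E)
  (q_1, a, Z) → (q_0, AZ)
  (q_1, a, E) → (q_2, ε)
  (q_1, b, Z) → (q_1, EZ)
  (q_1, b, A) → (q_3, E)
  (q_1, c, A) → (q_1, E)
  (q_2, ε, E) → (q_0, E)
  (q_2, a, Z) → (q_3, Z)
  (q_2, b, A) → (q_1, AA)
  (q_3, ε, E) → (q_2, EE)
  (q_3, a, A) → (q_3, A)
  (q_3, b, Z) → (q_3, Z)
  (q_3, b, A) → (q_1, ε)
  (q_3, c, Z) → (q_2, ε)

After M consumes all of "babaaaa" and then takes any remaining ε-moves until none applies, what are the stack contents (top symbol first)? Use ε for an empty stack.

AEZ

(q_0, babaaaa, Z)
  read b, top Z: go to q_3, push EZ → (q_3, abaaaa, EZ)
  ε-move, top E: go to q_2, push EE → (q_2, abaaaa, EEZ)
  ε-move, top E: go to q_0, push E → (q_0, abaaaa, EEZ)
  read a, top E: go to q_3, push AE → (q_3, baaaa, AEEZ)
  read b, top A: go to q_1, push ε → (q_1, aaaa, EEZ)
  read a, top E: go to q_2, push ε → (q_2, aaa, EZ)
  ε-move, top E: go to q_0, push E → (q_0, aaa, EZ)
  read a, top E: go to q_3, push AE → (q_3, aa, AEZ)
  read a, top A: go to q_3, push A → (q_3, a, AEZ)
  read a, top A: go to q_3, push A → (q_3, ε, AEZ)
All input consumed in state q_3 with stack AEZ.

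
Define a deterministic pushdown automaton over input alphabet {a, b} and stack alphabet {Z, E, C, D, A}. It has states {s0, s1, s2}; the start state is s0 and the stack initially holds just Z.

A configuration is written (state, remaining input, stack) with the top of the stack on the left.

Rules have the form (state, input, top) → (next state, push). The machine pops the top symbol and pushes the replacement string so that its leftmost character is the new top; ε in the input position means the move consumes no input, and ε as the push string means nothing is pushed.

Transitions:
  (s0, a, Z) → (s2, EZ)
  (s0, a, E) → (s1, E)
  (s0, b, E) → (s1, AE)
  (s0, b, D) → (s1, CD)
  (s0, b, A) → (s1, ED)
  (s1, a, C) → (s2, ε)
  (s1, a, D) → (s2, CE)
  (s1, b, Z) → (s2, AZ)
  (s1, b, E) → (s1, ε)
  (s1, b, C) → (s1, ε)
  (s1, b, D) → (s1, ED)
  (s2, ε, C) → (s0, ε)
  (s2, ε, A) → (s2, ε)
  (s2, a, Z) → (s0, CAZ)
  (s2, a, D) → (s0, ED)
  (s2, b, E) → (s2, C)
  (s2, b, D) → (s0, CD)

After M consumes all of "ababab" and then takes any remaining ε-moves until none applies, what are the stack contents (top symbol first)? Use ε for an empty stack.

(s0, ababab, Z)
  read a, top Z: go to s2, push EZ → (s2, babab, EZ)
  read b, top E: go to s2, push C → (s2, abab, CZ)
  ε-move, top C: go to s0, push ε → (s0, abab, Z)
  read a, top Z: go to s2, push EZ → (s2, bab, EZ)
  read b, top E: go to s2, push C → (s2, ab, CZ)
  ε-move, top C: go to s0, push ε → (s0, ab, Z)
  read a, top Z: go to s2, push EZ → (s2, b, EZ)
  read b, top E: go to s2, push C → (s2, ε, CZ)
  ε-move, top C: go to s0, push ε → (s0, ε, Z)
All input consumed in state s0 with stack Z.

Z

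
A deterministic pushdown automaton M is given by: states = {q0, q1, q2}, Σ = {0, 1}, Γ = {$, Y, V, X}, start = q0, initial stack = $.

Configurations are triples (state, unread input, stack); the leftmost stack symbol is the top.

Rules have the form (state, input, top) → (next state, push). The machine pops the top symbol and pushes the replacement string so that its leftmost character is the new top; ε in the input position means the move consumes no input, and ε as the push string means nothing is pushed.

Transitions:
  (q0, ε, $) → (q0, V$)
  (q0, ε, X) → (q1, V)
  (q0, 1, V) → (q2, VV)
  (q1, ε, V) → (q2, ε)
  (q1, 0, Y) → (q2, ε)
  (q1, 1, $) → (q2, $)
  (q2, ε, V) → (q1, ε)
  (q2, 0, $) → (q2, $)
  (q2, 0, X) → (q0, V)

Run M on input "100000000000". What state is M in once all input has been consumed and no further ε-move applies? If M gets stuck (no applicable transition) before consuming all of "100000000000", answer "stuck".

(q0, 100000000000, $) ⊢ (q0, 100000000000, V$) ⊢ (q2, 00000000000, VV$) ⊢ (q1, 00000000000, V$) ⊢ (q2, 00000000000, $) ⊢ (q2, 0000000000, $) ⊢ (q2, 000000000, $) ⊢ (q2, 00000000, $) ⊢ (q2, 0000000, $) ⊢ (q2, 000000, $) ⊢ (q2, 00000, $) ⊢ (q2, 0000, $) ⊢ (q2, 000, $) ⊢ (q2, 00, $) ⊢ (q2, 0, $) ⊢ (q2, ε, $)
All input consumed; M is in state q2.

q2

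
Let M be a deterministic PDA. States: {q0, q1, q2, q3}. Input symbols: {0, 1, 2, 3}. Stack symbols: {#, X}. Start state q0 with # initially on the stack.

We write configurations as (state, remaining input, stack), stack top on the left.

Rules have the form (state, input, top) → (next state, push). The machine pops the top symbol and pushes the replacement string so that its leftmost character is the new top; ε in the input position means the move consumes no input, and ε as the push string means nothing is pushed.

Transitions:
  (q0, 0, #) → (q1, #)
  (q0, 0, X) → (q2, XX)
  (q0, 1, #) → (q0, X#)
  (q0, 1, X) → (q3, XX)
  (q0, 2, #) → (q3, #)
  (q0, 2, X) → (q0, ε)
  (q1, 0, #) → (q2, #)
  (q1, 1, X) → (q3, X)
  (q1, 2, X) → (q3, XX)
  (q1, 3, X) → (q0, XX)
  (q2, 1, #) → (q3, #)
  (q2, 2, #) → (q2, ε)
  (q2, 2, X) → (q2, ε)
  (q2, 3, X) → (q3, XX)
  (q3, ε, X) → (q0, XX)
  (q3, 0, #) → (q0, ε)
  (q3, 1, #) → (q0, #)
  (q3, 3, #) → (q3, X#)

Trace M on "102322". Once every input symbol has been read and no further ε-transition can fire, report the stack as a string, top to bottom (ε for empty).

(q0, 102322, #) ⊢ (q0, 02322, X#) ⊢ (q2, 2322, XX#) ⊢ (q2, 322, X#) ⊢ (q3, 22, XX#) ⊢ (q0, 22, XXX#) ⊢ (q0, 2, XX#) ⊢ (q0, ε, X#)
All input consumed in state q0 with stack X#.

X#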